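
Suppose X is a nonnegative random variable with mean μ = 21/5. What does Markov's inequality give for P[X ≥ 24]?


μ = E[X] = 21/5, a = 24.
Markov: P[X ≥ 24] ≤ μ/a = (21/5)/24 = 7/40.
Numerically: ≈ 0.175.
(Since a = 24 > μ = 4.200, the bound 7/40 is < 1 and informative.)

P[X ≥ 24] ≤ 7/40 ≈ 0.175.


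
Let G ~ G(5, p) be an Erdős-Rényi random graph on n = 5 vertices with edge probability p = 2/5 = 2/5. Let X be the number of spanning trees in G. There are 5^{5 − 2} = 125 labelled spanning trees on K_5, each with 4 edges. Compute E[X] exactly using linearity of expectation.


K_5 has 5^{5 − 2} = 125 labelled spanning trees.
For each such spanning tree H, let X_H = 1 if all 4 edges of H are present in G. Then P[X_H = 1] = p^{4} = (2/5)^{4} = 16/625.
By linearity of expectation: E[X] = Σ_H E[X_H] = 125 · p^{4} = 125 · 16/625 = 16/5.
Numerically: E[X] ≈ 3.2.

E[X] = 125 · (2/5)^{4} = 16/5 ≈ 3.2.


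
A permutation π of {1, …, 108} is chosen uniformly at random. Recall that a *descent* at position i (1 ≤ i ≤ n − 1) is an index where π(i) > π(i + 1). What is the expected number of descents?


Write X = Σ X_I over i = 1, …, 107, with X_I the indicator of one descent.
There are 107 indicators.
For each fixed i, the pair (π(i), π(i+1)) is a uniformly random ordered pair of distinct values from {1, …, 108}; by symmetry P[π(i) > π(i+1)] = 1/2.
By linearity: E[X] = 107 · (1/2) = (108 − 1) · (1/2) = 107/2 ≈ 53.500000.

E[X] = 107/2 = 53.500000.


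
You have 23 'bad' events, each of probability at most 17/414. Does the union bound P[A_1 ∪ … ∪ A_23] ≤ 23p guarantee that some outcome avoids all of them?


Union bound: P[∪_{i=1}^{23} A_i] ≤ Σ_i P[A_i] ≤ 23·p = 23·(17/414) = 17/18.
Numerically: 17/18 ≈ 0.9444444.
Is 17/18 < 1? YES.
Since P[∪ A_i] ≤ 17/18 < 1, the complement has P[∩ A_i^c] ≥ 1 − 17/18 = 1/18 > 0, so some outcome avoids every A_i.

23·p = 17/18 ≈ 0.9444444; existence CERTIFIED by the union bound.


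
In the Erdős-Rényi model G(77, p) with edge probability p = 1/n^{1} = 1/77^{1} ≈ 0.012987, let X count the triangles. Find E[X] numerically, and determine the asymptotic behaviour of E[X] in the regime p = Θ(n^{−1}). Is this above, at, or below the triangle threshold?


Number of potential triangles: C(77, 3) = 73150.
Each occurs with probability p³ ≈ (0.012987)³ ≈ 2.19042216e-06.
By linearity: E[X] = C(77, 3)·p³ ≈ 73150 · 2.19042216e-06 ≈ 0.160229.
Here α = 1, so p = 1/n is exactly at the triangle threshold p ~ 1/n. Asymptotically E[X] → c³/6 = 1³/6 = 1/6 ≈ 0.166667, a bounded constant. In this regime the triangle count is asymptotically Poisson(c³/6).

E[X] ≈ 0.160229; in regime p = Θ(1/n^{1}) E[X] stays bounded (at the triangle threshold p ~ 1/n).


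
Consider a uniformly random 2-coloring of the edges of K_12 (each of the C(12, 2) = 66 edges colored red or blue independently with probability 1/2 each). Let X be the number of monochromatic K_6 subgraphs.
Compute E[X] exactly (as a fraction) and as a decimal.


Let X = Σ_S X_S over the C(12, 6) = 924 subsets S of size 6, where X_S = 1 if the K_6 on S is monochromatic.
For a fixed S, the K_6 on S has C(6, 2) = 15 edges. P[all 15 edges red] = (1/2)^15, and likewise for blue, so P[monochromatic] = 2·(1/2)^15 = 2^{1 − 15} = 1/16384.
By linearity of expectation: E[X] = C(12, 6) · 2^{1 − 15} = 924 · 1/16384 = 231/4096.
Numerically: E[X] ≈ 0.056396.

E[X] = C(12,6)·2^(1−C(6,2)) = 231/4096 ≈ 0.056396.


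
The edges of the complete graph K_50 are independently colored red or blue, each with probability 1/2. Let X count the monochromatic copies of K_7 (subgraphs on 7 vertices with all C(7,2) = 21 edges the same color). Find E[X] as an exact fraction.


Let X = Σ_S X_S over the C(50, 7) = 99884400 subsets S of size 7, where X_S = 1 if the K_7 on S is monochromatic.
For a fixed S, the K_7 on S has C(7, 2) = 21 edges. P[all 21 edges red] = (1/2)^21, and likewise for blue, so P[monochromatic] = 2·(1/2)^21 = 2^{1 − 21} = 1/1048576.
Summing: E[X] = C(50, 7) · 2^{1 − 21} = 99884400 · 1/1048576 = 6242775/65536.
Numerically: E[X] ≈ 95.25719.

E[X] = C(50,7)·2^(1−C(7,2)) = 6242775/65536 ≈ 95.25719.


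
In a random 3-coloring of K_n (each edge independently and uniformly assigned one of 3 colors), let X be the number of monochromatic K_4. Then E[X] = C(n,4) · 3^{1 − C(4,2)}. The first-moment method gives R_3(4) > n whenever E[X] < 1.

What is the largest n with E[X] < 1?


We need C(n, 4) · 3^{1 − 6} < 1, i.e. C(n, 4) < 3^{6 − 1} = 243.
Check values of n near the boundary:
  n = 5: C(5, 4) = 5; 5 < 243? YES
  n = 6: C(6, 4) = 15; 15 < 243? YES
  n = 7: C(7, 4) = 35; 35 < 243? YES
  n = 8: C(8, 4) = 70; 70 < 243? YES
  n = 9: C(9, 4) = 126; 126 < 243? YES
  n = 10: C(10, 4) = 210; 210 < 243? YES
  n = 11: C(11, 4) = 330; 330 < 243? NO
The largest n with C(n, 4) < 243 is n = 10 (where E[X] = 70/81 ≈ 0.8641975). Hence R_3(4) > 10, i.e. R_3(4) ≥ 11.

Largest n = 10; hence R_3(4) > 10.


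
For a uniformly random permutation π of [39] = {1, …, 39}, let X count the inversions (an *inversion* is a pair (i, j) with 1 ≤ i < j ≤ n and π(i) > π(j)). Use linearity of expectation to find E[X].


Write X = Σ X_I over the C(39, 2) = 741 pairs i < j, with X_I the indicator of one inversion.
There are 741 indicators.
For each fixed pair i < j, the values π(i) and π(j) are two distinct elements of {1, …, 39} in uniformly random order; by symmetry P[π(i) > π(j)] = 1/2.
By linearity: E[X] = 741 · (1/2) = C(39, 2) · (1/2) = 741/2 = 741/2 ≈ 370.500.

E[X] = 741/2 = 370.500.


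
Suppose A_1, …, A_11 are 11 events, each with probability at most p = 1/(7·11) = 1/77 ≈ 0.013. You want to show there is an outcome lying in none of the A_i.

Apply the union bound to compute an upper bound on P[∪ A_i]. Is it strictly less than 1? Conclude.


Union bound: P[∪_{i=1}^{11} A_i] ≤ Σ_i P[A_i] ≤ 11·p = 11·(1/77) = 1/7.
Numerically: 1/7 ≈ 0.143.
Is 1/7 < 1? YES.
Since P[∪ A_i] ≤ 1/7 < 1, the complement has P[∩ A_i^c] ≥ 1 − 1/7 = 6/7 > 0, so some outcome avoids every A_i.

11·p = 1/7 ≈ 0.143; existence CERTIFIED by the union bound.


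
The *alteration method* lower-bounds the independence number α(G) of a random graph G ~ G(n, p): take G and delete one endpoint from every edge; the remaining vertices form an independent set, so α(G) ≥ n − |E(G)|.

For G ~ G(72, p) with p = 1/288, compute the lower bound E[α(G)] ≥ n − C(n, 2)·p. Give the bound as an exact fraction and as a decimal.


E[|E(G)|] = C(72, 2)·p = 2556 · (1/288) = 71/8.
E[α(G)] ≥ n − E[|E(G)|] = 72 − 71/8 = 505/8.
Numerically: ≈ 63.125000.
(This is only a lower bound; the true E[α(G)] may be larger.)

E[α(G)] ≥ 505/8 ≈ 63.125000.


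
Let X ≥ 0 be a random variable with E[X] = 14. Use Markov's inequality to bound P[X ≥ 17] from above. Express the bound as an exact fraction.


μ = E[X] = 14, a = 17.
Markov: P[X ≥ 17] ≤ μ/a = (14)/17 = 14/17.
Numerically: ≈ 0.82353.
(Since a = 17 > μ = 14.00000, the bound 14/17 is < 1 and informative.)

P[X ≥ 17] ≤ 14/17 ≈ 0.82353.


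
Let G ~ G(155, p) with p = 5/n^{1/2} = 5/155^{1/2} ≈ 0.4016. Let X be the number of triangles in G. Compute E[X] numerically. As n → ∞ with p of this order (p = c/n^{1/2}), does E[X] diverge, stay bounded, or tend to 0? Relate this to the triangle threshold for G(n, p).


Number of potential triangles: C(155, 3) = 608685.
Each occurs with probability p³ ≈ (0.4016)³ ≈ 6.477575e-02.
By linearity: E[X] = C(155, 3)·p³ ≈ 608685 · 6.477575e-02 ≈ 39428.0288.
Since α = 1/2 < 1, p = c/n^{1/2} ≫ 1/n is above the triangle threshold p ~ 1/n. Asymptotically E[X] ~ (c³/6)·n^{3(1−α)} = (5³/6)·n^{1.5} → ∞; triangles are abundant w.h.p.

E[X] ≈ 39428.0288; in regime p = Θ(1/n^{1/2}) E[X] diverges (above the triangle threshold p ~ 1/n).


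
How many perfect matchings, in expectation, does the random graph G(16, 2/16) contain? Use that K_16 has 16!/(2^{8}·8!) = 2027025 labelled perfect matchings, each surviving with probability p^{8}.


K_16 has 16!/(2^{8}·8!) = 2027025 labelled perfect matchings.
For each such perfect matching H, let X_H = 1 if all 8 edges of H are present in G. Then P[X_H = 1] = p^{8} = (1/8)^{8} = 1/16777216.
By linearity: E[X] = Σ_H E[X_H] = 2027025 · p^{8} = 2027025 · 1/16777216 = 2027025/16777216.
Numerically: E[X] ≈ 0.121.

E[X] = 2027025 · (1/8)^{8} = 2027025/16777216 ≈ 0.121.


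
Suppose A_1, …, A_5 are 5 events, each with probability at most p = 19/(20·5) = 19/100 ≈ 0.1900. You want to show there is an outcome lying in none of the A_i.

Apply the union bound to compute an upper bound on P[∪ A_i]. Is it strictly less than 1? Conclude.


Union bound: P[∪_{i=1}^{5} A_i] ≤ Σ_i P[A_i] ≤ 5·p = 5·(19/100) = 19/20.
Numerically: 19/20 ≈ 0.9500.
Is 19/20 < 1? YES.
Since P[∪ A_i] ≤ 19/20 < 1, the complement has P[∩ A_i^c] ≥ 1 − 19/20 = 1/20 > 0, so some outcome avoids every A_i.

5·p = 19/20 ≈ 0.9500; existence CERTIFIED by the union bound.


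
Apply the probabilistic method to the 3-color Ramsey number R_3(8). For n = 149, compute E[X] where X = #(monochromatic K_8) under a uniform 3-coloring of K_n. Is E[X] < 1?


E[X] = C(149, 8) · 3^{1 − 28} = 4976826800946 · 3^{−27} = 4976826800946/7625597484987.
As a reduced fraction: E[X] = 1658942266982/2541865828329 ≈ 0.6526.
Is E[X] < 1? YES.
Since E[X] < 1, there exists a 3-coloring of K_{149} with no monochromatic K_8; hence R_3(8) > 149.

E[X] = 1658942266982/2541865828329 ≈ 0.6526; E[X] < 1, so R_3(8) > 149.


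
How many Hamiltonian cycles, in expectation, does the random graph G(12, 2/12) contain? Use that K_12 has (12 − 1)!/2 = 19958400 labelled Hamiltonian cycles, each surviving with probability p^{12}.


K_12 has (12 − 1)!/2 = 19958400 labelled Hamiltonian cycles.
For each such Hamiltonian cycle H, let X_H = 1 if all 12 edges of H are present in G. Then P[X_H = 1] = p^{12} = (1/6)^{12} = 1/2176782336.
Summing the indicators: E[X] = Σ_H E[X_H] = 19958400 · p^{12} = 19958400 · 1/2176782336 = 1925/209952.
Numerically: E[X] ≈ 0.009169.

E[X] = 19958400 · (1/6)^{12} = 1925/209952 ≈ 0.009169.


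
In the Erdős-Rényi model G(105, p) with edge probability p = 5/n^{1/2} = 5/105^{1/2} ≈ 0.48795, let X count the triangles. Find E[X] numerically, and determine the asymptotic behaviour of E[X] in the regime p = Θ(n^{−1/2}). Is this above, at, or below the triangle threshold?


Number of potential triangles: C(105, 3) = 187460.
Each occurs with probability p³ ≈ (0.48795)³ ≈ 1.1617858e-01.
By linearity: E[X] = C(105, 3)·p³ ≈ 187460 · 1.1617858e-01 ≈ 21778.83663.
Since α = 1/2 < 1, p = c/n^{1/2} ≫ 1/n is above the triangle threshold p ~ 1/n. Asymptotically E[X] ~ (c³/6)·n^{3(1−α)} = (5³/6)·n^{1.5} → ∞; triangles are abundant w.h.p.

E[X] ≈ 21778.83663; in regime p = Θ(1/n^{1/2}) E[X] diverges (above the triangle threshold p ~ 1/n).


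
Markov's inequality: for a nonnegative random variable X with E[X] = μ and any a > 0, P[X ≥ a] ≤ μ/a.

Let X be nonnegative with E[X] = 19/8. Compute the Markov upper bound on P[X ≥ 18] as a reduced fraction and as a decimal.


μ = E[X] = 19/8, a = 18.
Markov: P[X ≥ 18] ≤ μ/a = (19/8)/18 = 19/144.
Numerically: ≈ 0.131944.
(Since a = 18 > μ = 2.375000, the bound 19/144 is < 1 and informative.)

P[X ≥ 18] ≤ 19/144 ≈ 0.131944.


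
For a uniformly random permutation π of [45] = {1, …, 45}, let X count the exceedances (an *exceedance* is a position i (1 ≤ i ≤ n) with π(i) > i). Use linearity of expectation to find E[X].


Write X = Σ_{i=1}^{45} X_i, where X_i = 1_{π(i) > i}.
For each fixed i, π(i) is uniform over {1, …, 45} (marginal of a uniform permutation), so P[π(i) > i] = (n − i)/n. Summing: Σ_{i=1}^{45} (n − i)/n = (0 + 1 + … + 44)/45 = 45(45 − 1)/(2·45) = (45 − 1)/2.
Hence E[X] = Σ_{i=1}^{45} (45 − i)/45 = 22 ≈ 22.00000.

E[X] = 22 = 22.00000.


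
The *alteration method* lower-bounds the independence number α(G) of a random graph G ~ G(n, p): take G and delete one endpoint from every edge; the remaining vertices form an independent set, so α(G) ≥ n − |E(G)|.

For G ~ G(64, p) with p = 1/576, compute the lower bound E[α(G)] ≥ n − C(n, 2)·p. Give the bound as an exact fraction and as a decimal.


E[|E(G)|] = C(64, 2)·p = 2016 · (1/576) = 7/2.
E[α(G)] ≥ n − E[|E(G)|] = 64 − 7/2 = 121/2.
Numerically: ≈ 60.50000.
(This is only a lower bound; the true E[α(G)] may be larger.)

E[α(G)] ≥ 121/2 ≈ 60.50000.


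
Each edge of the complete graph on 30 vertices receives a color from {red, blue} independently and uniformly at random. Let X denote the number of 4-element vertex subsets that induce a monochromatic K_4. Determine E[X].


Let X = Σ_S X_S over the C(30, 4) = 27405 subsets S of size 4, where X_S = 1 if the K_4 on S is monochromatic.
For a fixed S, the K_4 on S has C(4, 2) = 6 edges. P[all 6 edges red] = (1/2)^6, and likewise for blue, so P[monochromatic] = 2·(1/2)^6 = 2^{1 − 6} = 1/32.
By linearity: E[X] = C(30, 4) · 2^{1 − 6} = 27405 · 1/32 = 27405/32.
Numerically: E[X] ≈ 856.40625.

E[X] = C(30,4)·2^(1−C(4,2)) = 27405/32 ≈ 856.40625.


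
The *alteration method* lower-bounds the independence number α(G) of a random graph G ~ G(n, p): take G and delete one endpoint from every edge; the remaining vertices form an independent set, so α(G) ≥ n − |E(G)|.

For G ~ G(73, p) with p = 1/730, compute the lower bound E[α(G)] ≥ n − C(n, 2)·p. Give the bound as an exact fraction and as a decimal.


E[|E(G)|] = C(73, 2)·p = 2628 · (1/730) = 18/5.
E[α(G)] ≥ n − E[|E(G)|] = 73 − 18/5 = 347/5.
Numerically: ≈ 69.40000.
(This is only a lower bound; the true E[α(G)] may be larger.)

E[α(G)] ≥ 347/5 ≈ 69.40000.


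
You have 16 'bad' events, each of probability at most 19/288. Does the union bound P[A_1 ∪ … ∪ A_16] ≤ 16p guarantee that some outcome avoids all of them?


Union bound: P[∪_{i=1}^{16} A_i] ≤ Σ_i P[A_i] ≤ 16·p = 16·(19/288) = 19/18.
Numerically: 19/18 ≈ 1.0555556.
Is 19/18 < 1? NO.
Since the bound 19/18 is ≥ 1, the union bound is uninformative here; it does NOT by itself certify existence.

16·p = 19/18 ≈ 1.0555556; existence NOT certified by the union bound.


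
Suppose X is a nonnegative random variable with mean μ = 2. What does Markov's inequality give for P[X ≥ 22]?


μ = E[X] = 2, a = 22.
Markov: P[X ≥ 22] ≤ μ/a = (2)/22 = 1/11.
Numerically: ≈ 0.09091.
(Since a = 22 > μ = 2.00000, the bound 1/11 is < 1 and informative.)

P[X ≥ 22] ≤ 1/11 ≈ 0.09091.


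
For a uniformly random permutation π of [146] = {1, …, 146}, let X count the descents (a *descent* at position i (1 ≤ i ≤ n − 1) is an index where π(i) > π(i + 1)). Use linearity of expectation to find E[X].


Write X = Σ X_I over i = 1, …, 145, with X_I the indicator of one descent.
There are 145 indicators.
For each fixed i, the pair (π(i), π(i+1)) is a uniformly random ordered pair of distinct values from {1, …, 146}; by symmetry P[π(i) > π(i+1)] = 1/2.
By linearity: E[X] = 145 · (1/2) = (146 − 1) · (1/2) = 145/2 ≈ 72.500000.

E[X] = 145/2 = 72.500000.


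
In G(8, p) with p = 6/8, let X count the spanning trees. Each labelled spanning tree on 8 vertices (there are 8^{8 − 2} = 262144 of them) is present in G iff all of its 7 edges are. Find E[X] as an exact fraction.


K_8 has 8^{8 − 2} = 262144 labelled spanning trees.
For each such spanning tree H, let X_H = 1 if all 7 edges of H are present in G. Then P[X_H = 1] = p^{7} = (3/4)^{7} = 2187/16384.
By linearity of expectation: E[X] = Σ_H E[X_H] = 262144 · p^{7} = 262144 · 2187/16384 = 34992.
Numerically: E[X] ≈ 34992.

E[X] = 262144 · (3/4)^{7} = 34992 ≈ 34992.


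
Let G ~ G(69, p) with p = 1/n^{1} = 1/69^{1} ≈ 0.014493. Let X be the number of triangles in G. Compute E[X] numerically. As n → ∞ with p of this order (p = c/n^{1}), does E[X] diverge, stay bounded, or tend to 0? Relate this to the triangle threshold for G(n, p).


Number of potential triangles: C(69, 3) = 52394.
Each occurs with probability p³ ≈ (0.014493)³ ≈ 3.0440566e-06.
By linearity: E[X] = C(69, 3)·p³ ≈ 52394 · 3.0440566e-06 ≈ 0.15949.
Here α = 1, so p = 1/n is exactly at the triangle threshold p ~ 1/n. Asymptotically E[X] → c³/6 = 1³/6 = 1/6 ≈ 0.16667, a bounded constant. In this regime the triangle count is asymptotically Poisson(c³/6).

E[X] ≈ 0.15949; in regime p = Θ(1/n^{1}) E[X] stays bounded (at the triangle threshold p ~ 1/n).


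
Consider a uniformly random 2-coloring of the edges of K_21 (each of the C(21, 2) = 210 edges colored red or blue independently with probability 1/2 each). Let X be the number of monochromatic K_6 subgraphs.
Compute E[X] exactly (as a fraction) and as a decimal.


Let X = Σ_S X_S over the C(21, 6) = 54264 subsets S of size 6, where X_S = 1 if the K_6 on S is monochromatic.
For a fixed S, the K_6 on S has C(6, 2) = 15 edges. P[all 15 edges red] = (1/2)^15, and likewise for blue, so P[monochromatic] = 2·(1/2)^15 = 2^{1 − 15} = 1/16384.
Summing: E[X] = C(21, 6) · 2^{1 − 15} = 54264 · 1/16384 = 6783/2048.
Numerically: E[X] ≈ 3.31201.

E[X] = C(21,6)·2^(1−C(6,2)) = 6783/2048 ≈ 3.31201.


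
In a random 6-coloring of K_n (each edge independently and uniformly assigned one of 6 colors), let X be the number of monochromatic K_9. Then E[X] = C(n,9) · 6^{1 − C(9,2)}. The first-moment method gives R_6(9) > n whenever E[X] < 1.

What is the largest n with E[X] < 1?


We need C(n, 9) · 6^{1 − 36} < 1, i.e. C(n, 9) < 6^{36 − 1} = 1719070799748422591028658176.
Check values of n near the boundary:
  n = 4406: C(4406, 9) = 1710356485221788389505285700; 1710356485221788389505285700 < 1719070799748422591028658176? YES
  n = 4407: C(4407, 9) = 1713856532599459170657070050; 1713856532599459170657070050 < 1719070799748422591028658176? YES
  n = 4408: C(4408, 9) = 1717362945146264156457459600; 1717362945146264156457459600 < 1719070799748422591028658176? YES
  n = 4409: C(4409, 9) = 1720875732988608787686577131; 1720875732988608787686577131 < 1719070799748422591028658176? NO
The largest n with C(n, 9) < 1719070799748422591028658176 is n = 4408 (where E[X] = 35778394690547169926197075/35813974994758803979763712 ≈ 0.999007). Hence R_6(9) > 4408, i.e. R_6(9) ≥ 4409.

Largest n = 4408; hence R_6(9) > 4408.


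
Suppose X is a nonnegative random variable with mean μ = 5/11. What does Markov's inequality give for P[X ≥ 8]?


μ = E[X] = 5/11, a = 8.
Markov: P[X ≥ 8] ≤ μ/a = (5/11)/8 = 5/88.
Numerically: ≈ 0.05682.
(Since a = 8 > μ = 0.45455, the bound 5/88 is < 1 and informative.)

P[X ≥ 8] ≤ 5/88 ≈ 0.05682.


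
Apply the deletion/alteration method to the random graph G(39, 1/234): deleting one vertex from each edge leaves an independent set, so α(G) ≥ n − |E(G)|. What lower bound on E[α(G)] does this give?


E[|E(G)|] = C(39, 2)·p = 741 · (1/234) = 19/6.
E[α(G)] ≥ n − E[|E(G)|] = 39 − 19/6 = 215/6.
Numerically: ≈ 35.833.
(This is only a lower bound; the true E[α(G)] may be larger.)

E[α(G)] ≥ 215/6 ≈ 35.833.


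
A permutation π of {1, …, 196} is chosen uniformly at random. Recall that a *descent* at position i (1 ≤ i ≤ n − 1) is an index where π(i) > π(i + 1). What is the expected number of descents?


Write X = Σ X_I over i = 1, …, 195, with X_I the indicator of one descent.
There are 195 indicators.
For each fixed i, the pair (π(i), π(i+1)) is a uniformly random ordered pair of distinct values from {1, …, 196}; by symmetry P[π(i) > π(i+1)] = 1/2.
By linearity: E[X] = 195 · (1/2) = (196 − 1) · (1/2) = 195/2 ≈ 97.5000.

E[X] = 195/2 = 97.5000.


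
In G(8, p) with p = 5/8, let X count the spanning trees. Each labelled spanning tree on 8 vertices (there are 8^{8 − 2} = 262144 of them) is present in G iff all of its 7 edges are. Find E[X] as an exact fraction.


K_8 has 8^{8 − 2} = 262144 labelled spanning trees.
For each such spanning tree H, let X_H = 1 if all 7 edges of H are present in G. Then P[X_H = 1] = p^{7} = (5/8)^{7} = 78125/2097152.
By linearity: E[X] = Σ_H E[X_H] = 262144 · p^{7} = 262144 · 78125/2097152 = 78125/8.
Numerically: E[X] ≈ 9.77e+03.

E[X] = 262144 · (5/8)^{7} = 78125/8 ≈ 9.77e+03.


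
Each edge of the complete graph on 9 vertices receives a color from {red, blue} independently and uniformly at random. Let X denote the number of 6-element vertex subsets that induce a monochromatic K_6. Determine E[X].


Let X = Σ_S X_S over the C(9, 6) = 84 subsets S of size 6, where X_S = 1 if the K_6 on S is monochromatic.
For a fixed S, the K_6 on S has C(6, 2) = 15 edges. P[all 15 edges red] = (1/2)^15, and likewise for blue, so P[monochromatic] = 2·(1/2)^15 = 2^{1 − 15} = 1/16384.
By linearity of expectation: E[X] = C(9, 6) · 2^{1 − 15} = 84 · 1/16384 = 21/4096.
Numerically: E[X] ≈ 0.0051.

E[X] = C(9,6)·2^(1−C(6,2)) = 21/4096 ≈ 0.0051.


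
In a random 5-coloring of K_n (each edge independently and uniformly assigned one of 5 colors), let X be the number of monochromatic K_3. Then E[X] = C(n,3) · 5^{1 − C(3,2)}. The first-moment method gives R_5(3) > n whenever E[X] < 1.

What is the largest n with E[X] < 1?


We need C(n, 3) · 5^{1 − 3} < 1, i.e. C(n, 3) < 5^{3 − 1} = 25.
Check values of n near the boundary:
  n = 3: C(3, 3) = 1; 1 < 25? YES
  n = 4: C(4, 3) = 4; 4 < 25? YES
  n = 5: C(5, 3) = 10; 10 < 25? YES
  n = 6: C(6, 3) = 20; 20 < 25? YES
  n = 7: C(7, 3) = 35; 35 < 25? NO
  n = 8: C(8, 3) = 56; 56 < 25? NO
The largest n with C(n, 3) < 25 is n = 6 (where E[X] = 4/5 ≈ 0.800). Hence R_5(3) > 6, i.e. R_5(3) ≥ 7.

Largest n = 6; hence R_5(3) > 6.


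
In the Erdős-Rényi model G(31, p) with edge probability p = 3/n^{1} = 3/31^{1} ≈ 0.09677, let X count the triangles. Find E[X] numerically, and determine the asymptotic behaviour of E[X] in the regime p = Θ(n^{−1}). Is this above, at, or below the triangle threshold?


Number of potential triangles: C(31, 3) = 4495.
Each occurs with probability p³ ≈ (0.09677)³ ≈ 9.063140e-04.
By linearity: E[X] = C(31, 3)·p³ ≈ 4495 · 9.063140e-04 ≈ 4.0739.
Here α = 1, so p = 3/n is exactly at the triangle threshold p ~ 1/n. Asymptotically E[X] → c³/6 = 3³/6 = 9/2 ≈ 4.5000, a bounded constant. In this regime the triangle count is asymptotically Poisson(c³/6).

E[X] ≈ 4.0739; in regime p = Θ(1/n^{1}) E[X] stays bounded (at the triangle threshold p ~ 1/n).


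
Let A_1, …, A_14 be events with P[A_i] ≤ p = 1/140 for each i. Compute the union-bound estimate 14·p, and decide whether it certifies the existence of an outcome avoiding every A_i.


Union bound: P[∪_{i=1}^{14} A_i] ≤ Σ_i P[A_i] ≤ 14·p = 14·(1/140) = 1/10.
Numerically: 1/10 ≈ 0.100000.
Is 1/10 < 1? YES.
Since P[∪ A_i] ≤ 1/10 < 1, the complement has P[∩ A_i^c] ≥ 1 − 1/10 = 9/10 > 0, so some outcome avoids every A_i.

14·p = 1/10 ≈ 0.100000; existence CERTIFIED by the union bound.


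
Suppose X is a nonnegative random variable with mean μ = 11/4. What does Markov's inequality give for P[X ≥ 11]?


μ = E[X] = 11/4, a = 11.
Markov: P[X ≥ 11] ≤ μ/a = (11/4)/11 = 1/4.
Numerically: ≈ 0.25000.
(Since a = 11 > μ = 2.75000, the bound 1/4 is < 1 and informative.)

P[X ≥ 11] ≤ 1/4 ≈ 0.25000.


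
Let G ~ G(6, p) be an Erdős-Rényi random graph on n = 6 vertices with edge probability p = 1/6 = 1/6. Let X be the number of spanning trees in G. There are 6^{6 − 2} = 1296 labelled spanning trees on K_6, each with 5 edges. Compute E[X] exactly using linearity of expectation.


K_6 has 6^{6 − 2} = 1296 labelled spanning trees.
For each such spanning tree H, let X_H = 1 if all 5 edges of H are present in G. Then P[X_H = 1] = p^{5} = (1/6)^{5} = 1/7776.
By linearity: E[X] = Σ_H E[X_H] = 1296 · p^{5} = 1296 · 1/7776 = 1/6.
Numerically: E[X] ≈ 0.16667.

E[X] = 1296 · (1/6)^{5} = 1/6 ≈ 0.16667.


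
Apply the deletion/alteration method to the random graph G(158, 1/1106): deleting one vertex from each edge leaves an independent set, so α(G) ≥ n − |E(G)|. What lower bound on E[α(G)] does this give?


E[|E(G)|] = C(158, 2)·p = 12403 · (1/1106) = 157/14.
E[α(G)] ≥ n − E[|E(G)|] = 158 − 157/14 = 2055/14.
Numerically: ≈ 146.785714.
(This is only a lower bound; the true E[α(G)] may be larger.)

E[α(G)] ≥ 2055/14 ≈ 146.785714.


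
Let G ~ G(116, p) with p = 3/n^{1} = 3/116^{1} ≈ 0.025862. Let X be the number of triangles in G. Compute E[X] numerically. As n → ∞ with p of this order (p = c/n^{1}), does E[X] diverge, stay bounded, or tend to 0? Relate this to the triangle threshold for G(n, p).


Number of potential triangles: C(116, 3) = 253460.
Each occurs with probability p³ ≈ (0.025862)³ ≈ 1.7297757e-05.
By linearity: E[X] = C(116, 3)·p³ ≈ 253460 · 1.7297757e-05 ≈ 4.38429.
Here α = 1, so p = 3/n is exactly at the triangle threshold p ~ 1/n. Asymptotically E[X] → c³/6 = 3³/6 = 9/2 ≈ 4.50000, a bounded constant. In this regime the triangle count is asymptotically Poisson(c³/6).

E[X] ≈ 4.38429; in regime p = Θ(1/n^{1}) E[X] stays bounded (at the triangle threshold p ~ 1/n).


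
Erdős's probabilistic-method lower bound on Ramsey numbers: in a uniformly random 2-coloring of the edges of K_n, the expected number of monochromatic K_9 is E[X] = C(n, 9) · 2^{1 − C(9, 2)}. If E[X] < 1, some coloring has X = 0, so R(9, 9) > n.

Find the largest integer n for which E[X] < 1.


We need C(n, 9) · 2^{1 − 36} < 1, i.e. C(n, 9) < 2^{36 − 1} = 34359738368.
Check values of n near the boundary:
  n = 64: C(64, 9) = 27540584512; 27540584512 < 34359738368? YES
  n = 65: C(65, 9) = 31966749880; 31966749880 < 34359738368? YES
  n = 66: C(66, 9) = 37014131440; 37014131440 < 34359738368? NO
  n = 67: C(67, 9) = 42757703560; 42757703560 < 34359738368? NO
  n = 68: C(68, 9) = 49280065120; 49280065120 < 34359738368? NO
The largest n with C(n, 9) < 34359738368 is n = 65 (where E[X] = 3995843735/4294967296 ≈ 0.930355). Hence R(9, 9) > 65, i.e. R(9, 9) ≥ 66.

Largest n = 65; hence R(9, 9) > 65.


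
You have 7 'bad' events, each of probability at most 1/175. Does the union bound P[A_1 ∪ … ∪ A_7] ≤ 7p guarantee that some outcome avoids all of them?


Union bound: P[∪_{i=1}^{7} A_i] ≤ Σ_i P[A_i] ≤ 7·p = 7·(1/175) = 1/25.
Numerically: 1/25 ≈ 0.0400.
Is 1/25 < 1? YES.
Since P[∪ A_i] ≤ 1/25 < 1, the complement has P[∩ A_i^c] ≥ 1 − 1/25 = 24/25 > 0, so some outcome avoids every A_i.

7·p = 1/25 ≈ 0.0400; existence CERTIFIED by the union bound.


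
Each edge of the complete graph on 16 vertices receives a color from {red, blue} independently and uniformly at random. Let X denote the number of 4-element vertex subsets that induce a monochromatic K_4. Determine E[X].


Let X = Σ_S X_S over the C(16, 4) = 1820 subsets S of size 4, where X_S = 1 if the K_4 on S is monochromatic.
For a fixed S, the K_4 on S has C(4, 2) = 6 edges. P[all 6 edges red] = (1/2)^6, and likewise for blue, so P[monochromatic] = 2·(1/2)^6 = 2^{1 − 6} = 1/32.
Summing: E[X] = C(16, 4) · 2^{1 − 6} = 1820 · 1/32 = 455/8.
Numerically: E[X] ≈ 56.8750.

E[X] = C(16,4)·2^(1−C(4,2)) = 455/8 ≈ 56.8750.


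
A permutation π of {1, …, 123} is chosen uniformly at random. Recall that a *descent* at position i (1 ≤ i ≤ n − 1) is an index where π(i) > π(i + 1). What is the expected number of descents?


Write X = Σ X_I over i = 1, …, 122, with X_I the indicator of one descent.
There are 122 indicators.
For each fixed i, the pair (π(i), π(i+1)) is a uniformly random ordered pair of distinct values from {1, …, 123}; by symmetry P[π(i) > π(i+1)] = 1/2.
By linearity: E[X] = 122 · (1/2) = (123 − 1) · (1/2) = 61 ≈ 61.0000.

E[X] = 61 = 61.0000.


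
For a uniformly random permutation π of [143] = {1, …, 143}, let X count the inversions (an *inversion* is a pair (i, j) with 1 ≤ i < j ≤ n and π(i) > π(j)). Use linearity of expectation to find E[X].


Write X = Σ X_I over the C(143, 2) = 10153 pairs i < j, with X_I the indicator of one inversion.
There are 10153 indicators.
For each fixed pair i < j, the values π(i) and π(j) are two distinct elements of {1, …, 143} in uniformly random order; by symmetry P[π(i) > π(j)] = 1/2.
By linearity: E[X] = 10153 · (1/2) = C(143, 2) · (1/2) = 10153/2 = 10153/2 ≈ 5076.500.

E[X] = 10153/2 = 5076.500.


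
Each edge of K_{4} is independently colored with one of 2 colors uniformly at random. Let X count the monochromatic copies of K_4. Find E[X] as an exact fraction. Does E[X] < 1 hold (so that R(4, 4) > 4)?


E[X] = C(4, 4) · 2^{1 − 6} = 1 · 2^{−5} = 1/32.
As a reduced fraction: E[X] = 1/32 ≈ 0.0312.
Is E[X] < 1? YES.
Since E[X] < 1, there exists a 2-coloring of K_{4} with no monochromatic K_4; hence R(4, 4) > 4.

E[X] = 1/32 ≈ 0.0312; E[X] < 1, so R(4, 4) > 4.


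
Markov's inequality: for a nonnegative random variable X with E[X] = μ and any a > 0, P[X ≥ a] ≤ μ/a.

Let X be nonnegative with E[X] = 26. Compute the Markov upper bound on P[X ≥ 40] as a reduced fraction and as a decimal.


μ = E[X] = 26, a = 40.
Markov: P[X ≥ 40] ≤ μ/a = (26)/40 = 13/20.
Numerically: ≈ 0.65000.
(Since a = 40 > μ = 26.00000, the bound 13/20 is < 1 and informative.)

P[X ≥ 40] ≤ 13/20 ≈ 0.65000.


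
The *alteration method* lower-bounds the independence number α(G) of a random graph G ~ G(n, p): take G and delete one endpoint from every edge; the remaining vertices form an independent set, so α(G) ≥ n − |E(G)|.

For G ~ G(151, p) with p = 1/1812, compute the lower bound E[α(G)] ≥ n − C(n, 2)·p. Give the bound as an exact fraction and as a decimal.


E[|E(G)|] = C(151, 2)·p = 11325 · (1/1812) = 25/4.
E[α(G)] ≥ n − E[|E(G)|] = 151 − 25/4 = 579/4.
Numerically: ≈ 144.75000.
(This is only a lower bound; the true E[α(G)] may be larger.)

E[α(G)] ≥ 579/4 ≈ 144.75000.


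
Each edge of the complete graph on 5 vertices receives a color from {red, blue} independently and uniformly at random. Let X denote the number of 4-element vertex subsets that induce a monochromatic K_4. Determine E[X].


Let X = Σ_S X_S over the C(5, 4) = 5 subsets S of size 4, where X_S = 1 if the K_4 on S is monochromatic.
For a fixed S, the K_4 on S has C(4, 2) = 6 edges. P[all 6 edges red] = (1/2)^6, and likewise for blue, so P[monochromatic] = 2·(1/2)^6 = 2^{1 − 6} = 1/32.
Summing: E[X] = C(5, 4) · 2^{1 − 6} = 5 · 1/32 = 5/32.
Numerically: E[X] ≈ 0.156.

E[X] = C(5,4)·2^(1−C(4,2)) = 5/32 ≈ 0.156.


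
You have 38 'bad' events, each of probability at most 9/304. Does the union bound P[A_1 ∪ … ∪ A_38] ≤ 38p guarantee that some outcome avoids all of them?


Union bound: P[∪_{i=1}^{38} A_i] ≤ Σ_i P[A_i] ≤ 38·p = 38·(9/304) = 9/8.
Numerically: 9/8 ≈ 1.125000.
Is 9/8 < 1? NO.
Since the bound 9/8 is ≥ 1, the union bound is uninformative here; it does NOT by itself certify existence.

38·p = 9/8 ≈ 1.125000; existence NOT certified by the union bound.


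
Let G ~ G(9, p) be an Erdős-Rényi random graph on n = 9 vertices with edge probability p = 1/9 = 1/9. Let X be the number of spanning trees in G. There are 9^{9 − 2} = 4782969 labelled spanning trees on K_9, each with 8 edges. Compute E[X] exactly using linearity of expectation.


K_9 has 9^{9 − 2} = 4782969 labelled spanning trees.
For each such spanning tree H, let X_H = 1 if all 8 edges of H are present in G. Then P[X_H = 1] = p^{8} = (1/9)^{8} = 1/43046721.
By linearity of expectation: E[X] = Σ_H E[X_H] = 4782969 · p^{8} = 4782969 · 1/43046721 = 1/9.
Numerically: E[X] ≈ 0.111.

E[X] = 4782969 · (1/9)^{8} = 1/9 ≈ 0.111.


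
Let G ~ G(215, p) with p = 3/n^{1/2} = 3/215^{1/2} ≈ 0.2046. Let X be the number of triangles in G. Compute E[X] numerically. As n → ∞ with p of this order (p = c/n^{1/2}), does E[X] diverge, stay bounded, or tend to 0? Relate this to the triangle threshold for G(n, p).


Number of potential triangles: C(215, 3) = 1633355.
Each occurs with probability p³ ≈ (0.2046)³ ≈ 8.564580e-03.
By linearity: E[X] = C(215, 3)·p³ ≈ 1633355 · 8.564580e-03 ≈ 13988.9997.
Since α = 1/2 < 1, p = c/n^{1/2} ≫ 1/n is above the triangle threshold p ~ 1/n. Asymptotically E[X] ~ (c³/6)·n^{3(1−α)} = (3³/6)·n^{1.5} → ∞; triangles are abundant w.h.p.

E[X] ≈ 13988.9997; in regime p = Θ(1/n^{1/2}) E[X] diverges (above the triangle threshold p ~ 1/n).


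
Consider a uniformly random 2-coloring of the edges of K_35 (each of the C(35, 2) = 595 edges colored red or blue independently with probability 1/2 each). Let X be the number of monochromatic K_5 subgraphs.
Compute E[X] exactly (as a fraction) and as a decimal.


Let X = Σ_S X_S over the C(35, 5) = 324632 subsets S of size 5, where X_S = 1 if the K_5 on S is monochromatic.
For a fixed S, the K_5 on S has C(5, 2) = 10 edges. P[all 10 edges red] = (1/2)^10, and likewise for blue, so P[monochromatic] = 2·(1/2)^10 = 2^{1 − 10} = 1/512.
By linearity of expectation: E[X] = C(35, 5) · 2^{1 − 10} = 324632 · 1/512 = 40579/64.
Numerically: E[X] ≈ 634.04688.

E[X] = C(35,5)·2^(1−C(5,2)) = 40579/64 ≈ 634.04688.


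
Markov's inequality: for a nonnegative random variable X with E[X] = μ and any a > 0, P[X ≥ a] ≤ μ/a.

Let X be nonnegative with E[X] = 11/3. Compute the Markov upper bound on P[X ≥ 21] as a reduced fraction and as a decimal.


μ = E[X] = 11/3, a = 21.
Markov: P[X ≥ 21] ≤ μ/a = (11/3)/21 = 11/63.
Numerically: ≈ 0.17460.
(Since a = 21 > μ = 3.66667, the bound 11/63 is < 1 and informative.)

P[X ≥ 21] ≤ 11/63 ≈ 0.17460.


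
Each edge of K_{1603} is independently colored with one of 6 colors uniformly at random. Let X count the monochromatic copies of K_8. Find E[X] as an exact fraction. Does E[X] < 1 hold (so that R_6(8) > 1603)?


E[X] = C(1603, 8) · 6^{1 − 28} = 1062551202482611197720 · 6^{−27} = 1062551202482611197720/1023490369077469249536.
As a reduced fraction: E[X] = 14757655590036266635/14215144014964850688 ≈ 1.03816.
Is E[X] < 1? NO.
Since E[X] ≥ 1, the first-moment bound is inconclusive at n = 1603; it does NOT by itself certify R_6(8) > 1603.

E[X] = 14757655590036266635/14215144014964850688 ≈ 1.03816; E[X] ≥ 1; first-moment method inconclusive here.


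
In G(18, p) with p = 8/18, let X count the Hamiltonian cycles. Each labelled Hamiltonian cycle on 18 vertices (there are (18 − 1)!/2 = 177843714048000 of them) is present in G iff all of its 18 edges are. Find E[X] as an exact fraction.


K_18 has (18 − 1)!/2 = 177843714048000 labelled Hamiltonian cycles.
For each such Hamiltonian cycle H, let X_H = 1 if all 18 edges of H are present in G. Then P[X_H = 1] = p^{18} = (4/9)^{18} = 68719476736/150094635296999121.
Summing the indicators: E[X] = Σ_H E[X_H] = 177843714048000 · p^{18} = 177843714048000 · 68719476736/150094635296999121 = 16764508875398316032000/205891132094649.
Numerically: E[X] ≈ 8.14e+07.

E[X] = 177843714048000 · (4/9)^{18} = 16764508875398316032000/205891132094649 ≈ 8.14e+07.


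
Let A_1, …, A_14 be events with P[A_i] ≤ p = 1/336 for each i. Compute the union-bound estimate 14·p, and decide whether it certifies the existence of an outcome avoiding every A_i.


Union bound: P[∪_{i=1}^{14} A_i] ≤ Σ_i P[A_i] ≤ 14·p = 14·(1/336) = 1/24.
Numerically: 1/24 ≈ 0.04167.
Is 1/24 < 1? YES.
Since P[∪ A_i] ≤ 1/24 < 1, the complement has P[∩ A_i^c] ≥ 1 − 1/24 = 23/24 > 0, so some outcome avoids every A_i.

14·p = 1/24 ≈ 0.04167; existence CERTIFIED by the union bound.


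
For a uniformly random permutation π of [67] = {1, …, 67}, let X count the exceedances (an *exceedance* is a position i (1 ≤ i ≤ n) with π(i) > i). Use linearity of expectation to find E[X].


Write X = Σ_{i=1}^{67} X_i, where X_i = 1_{π(i) > i}.
For each fixed i, π(i) is uniform over {1, …, 67} (marginal of a uniform permutation), so P[π(i) > i] = (n − i)/n. Summing: Σ_{i=1}^{67} (n − i)/n = (0 + 1 + … + 66)/67 = 67(67 − 1)/(2·67) = (67 − 1)/2.
Hence E[X] = Σ_{i=1}^{67} (67 − i)/67 = 33 ≈ 33.0000.

E[X] = 33 = 33.0000.


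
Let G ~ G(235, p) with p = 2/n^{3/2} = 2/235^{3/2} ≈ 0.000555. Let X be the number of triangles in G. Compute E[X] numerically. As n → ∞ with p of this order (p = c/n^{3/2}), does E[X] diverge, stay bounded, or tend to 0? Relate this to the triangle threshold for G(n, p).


Number of potential triangles: C(235, 3) = 2135445.
Each occurs with probability p³ ≈ (0.000555)³ ≈ 1.71114e-10.
By linearity: E[X] = C(235, 3)·p³ ≈ 2135445 · 1.71114e-10 ≈ 0.000.
Since α = 3/2 > 1, p = c/n^{3/2} = o(1/n) is below the triangle threshold p ~ 1/n. Asymptotically E[X] ~ (c³/6)·n^{3(1−α)} = (2³/6)·n^{-1.5} → 0, so by Markov's inequality G has no triangles w.h.p.

E[X] ≈ 0.000; in regime p = Θ(1/n^{3/2}) E[X] tends to 0 (below the triangle threshold p ~ 1/n).


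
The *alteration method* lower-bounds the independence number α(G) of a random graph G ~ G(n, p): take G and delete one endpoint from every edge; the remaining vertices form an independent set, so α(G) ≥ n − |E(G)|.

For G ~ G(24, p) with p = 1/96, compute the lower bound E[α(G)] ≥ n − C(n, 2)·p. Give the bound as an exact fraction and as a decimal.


E[|E(G)|] = C(24, 2)·p = 276 · (1/96) = 23/8.
E[α(G)] ≥ n − E[|E(G)|] = 24 − 23/8 = 169/8.
Numerically: ≈ 21.12500.
(This is only a lower bound; the true E[α(G)] may be larger.)

E[α(G)] ≥ 169/8 ≈ 21.12500.


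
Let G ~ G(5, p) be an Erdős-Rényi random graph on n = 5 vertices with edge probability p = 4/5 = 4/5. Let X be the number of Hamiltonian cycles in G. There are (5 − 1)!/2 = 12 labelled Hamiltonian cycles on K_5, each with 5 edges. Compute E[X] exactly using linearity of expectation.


K_5 has (5 − 1)!/2 = 12 labelled Hamiltonian cycles.
For each such Hamiltonian cycle H, let X_H = 1 if all 5 edges of H are present in G. Then P[X_H = 1] = p^{5} = (4/5)^{5} = 1024/3125.
By linearity: E[X] = Σ_H E[X_H] = 12 · p^{5} = 12 · 1024/3125 = 12288/3125.
Numerically: E[X] ≈ 3.932.

E[X] = 12 · (4/5)^{5} = 12288/3125 ≈ 3.932.


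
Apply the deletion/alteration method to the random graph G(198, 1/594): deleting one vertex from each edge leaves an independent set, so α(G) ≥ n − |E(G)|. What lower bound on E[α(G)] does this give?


E[|E(G)|] = C(198, 2)·p = 19503 · (1/594) = 197/6.
E[α(G)] ≥ n − E[|E(G)|] = 198 − 197/6 = 991/6.
Numerically: ≈ 165.167.
(This is only a lower bound; the true E[α(G)] may be larger.)

E[α(G)] ≥ 991/6 ≈ 165.167.


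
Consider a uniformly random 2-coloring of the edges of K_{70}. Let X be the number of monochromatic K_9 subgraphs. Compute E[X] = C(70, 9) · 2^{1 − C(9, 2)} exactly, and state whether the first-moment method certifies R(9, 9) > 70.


E[X] = C(70, 9) · 2^{1 − 36} = 65033528560 · 2^{−35} = 65033528560/34359738368.
As a reduced fraction: E[X] = 4064595535/2147483648 ≈ 1.892725.
Is E[X] < 1? NO.
Since E[X] ≥ 1, the first-moment bound is inconclusive at n = 70; it does NOT by itself certify R(9, 9) > 70.

E[X] = 4064595535/2147483648 ≈ 1.892725; E[X] ≥ 1; first-moment method inconclusive here.


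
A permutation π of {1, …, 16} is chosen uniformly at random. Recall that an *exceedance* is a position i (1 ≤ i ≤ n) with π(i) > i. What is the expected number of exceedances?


Write X = Σ_{i=1}^{16} X_i, where X_i = 1_{π(i) > i}.
For each fixed i, π(i) is uniform over {1, …, 16} (marginal of a uniform permutation), so P[π(i) > i] = (n − i)/n. Summing: Σ_{i=1}^{16} (n − i)/n = (0 + 1 + … + 15)/16 = 16(16 − 1)/(2·16) = (16 − 1)/2.
Hence E[X] = Σ_{i=1}^{16} (16 − i)/16 = 15/2 ≈ 7.500.

E[X] = 15/2 = 7.500.


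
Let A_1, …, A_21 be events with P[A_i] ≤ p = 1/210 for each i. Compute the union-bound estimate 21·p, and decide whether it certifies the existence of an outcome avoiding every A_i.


Union bound: P[∪_{i=1}^{21} A_i] ≤ Σ_i P[A_i] ≤ 21·p = 21·(1/210) = 1/10.
Numerically: 1/10 ≈ 0.100.
Is 1/10 < 1? YES.
Since P[∪ A_i] ≤ 1/10 < 1, the complement has P[∩ A_i^c] ≥ 1 − 1/10 = 9/10 > 0, so some outcome avoids every A_i.

21·p = 1/10 ≈ 0.100; existence CERTIFIED by the union bound.
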